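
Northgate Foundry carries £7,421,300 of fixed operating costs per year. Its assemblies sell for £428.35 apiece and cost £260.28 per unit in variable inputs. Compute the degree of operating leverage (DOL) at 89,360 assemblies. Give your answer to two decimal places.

At 89,360 units, contribution = 89,360 × £168.07 = £15,018,735.20.
Operating income = contribution − fixed costs = £15,018,735.20 − £7,421,300 = £7,597,435.20.
So DOL = total CM / EBIT = £15,018,735.20 / £7,597,435.20 = 1.9768.

1.98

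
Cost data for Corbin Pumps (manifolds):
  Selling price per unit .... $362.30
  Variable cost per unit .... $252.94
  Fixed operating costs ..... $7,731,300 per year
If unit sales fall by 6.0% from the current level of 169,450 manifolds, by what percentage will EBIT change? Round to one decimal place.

At 169,450 units, contribution = 169,450 × $109.36 = $18,531,052.00.
Operating income = contribution − fixed costs = $18,531,052.00 − $7,731,300 = $10,799,752.00.
Degree of operating leverage = $18,531,052.00 / $10,799,752.00 = 1.7159.
So EBIT moves 1.7159 × (-6.0%) = -10.3%.

-10.3%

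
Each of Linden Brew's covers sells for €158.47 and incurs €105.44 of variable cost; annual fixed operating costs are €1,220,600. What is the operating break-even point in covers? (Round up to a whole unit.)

Contribution margin per unit = €158.47 − €105.44 = €53.03.
Break-even Q = €1,220,600 / €53.03 = 23,017.16 → 23,018 covers.

23,018 covers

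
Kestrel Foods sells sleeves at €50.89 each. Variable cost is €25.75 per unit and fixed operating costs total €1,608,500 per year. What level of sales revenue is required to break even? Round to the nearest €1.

€3,256,029

Contribution margin per unit = €50.89 − €25.75 = €25.14, a CM ratio of €25.14 ÷ €50.89 = 0.4940.
Break-even revenue = fixed costs × price ÷ CM = €1,608,500 × €50.89 ÷ €25.14 = €3,256,029.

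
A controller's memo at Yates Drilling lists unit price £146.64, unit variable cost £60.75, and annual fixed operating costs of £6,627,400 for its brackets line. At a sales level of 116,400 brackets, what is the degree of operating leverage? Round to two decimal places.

2.97

At 116,400 units, contribution = 116,400 × £85.89 = £9,997,596.00.
Operating income = contribution − fixed costs = £9,997,596.00 − £6,627,400 = £3,370,196.00.
Degree of operating leverage = £9,997,596.00 / £3,370,196.00 = 2.9665.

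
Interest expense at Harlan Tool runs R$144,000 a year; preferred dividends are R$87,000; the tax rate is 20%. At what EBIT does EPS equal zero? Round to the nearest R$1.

R$252,750

Grossing the preferred dividend up to pre-tax terms: R$87,000 / (1 − 0.20) = R$108,750.00.
Financial break-even EBIT = interest + D_p ÷ (1 − t) = R$144,000 + R$108,750.00 = R$252,750.00.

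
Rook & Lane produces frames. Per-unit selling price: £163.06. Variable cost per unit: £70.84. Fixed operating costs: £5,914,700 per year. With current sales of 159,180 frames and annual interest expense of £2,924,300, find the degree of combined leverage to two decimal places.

Total contribution margin = 159,180 × £92.22 = £14,679,579.60.
EBIT = £14,679,579.60 − £5,914,700 = £8,764,879.60. Interest = £2,924,300.00, so EBIT − I = £5,840,579.60.
Degree of total leverage = total CM / (EBIT − interest) = £14,679,579.60 / £5,840,579.60 = 2.5134.

2.51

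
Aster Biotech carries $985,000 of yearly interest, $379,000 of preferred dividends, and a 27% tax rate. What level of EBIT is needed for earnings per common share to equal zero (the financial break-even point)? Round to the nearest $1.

Grossing the preferred dividend up to pre-tax terms: $379,000 / (1 − 0.27) = $519,178.08.
Financial break-even EBIT = interest + D_p ÷ (1 − t) = $985,000 + $519,178.08 = $1,504,178.08.

$1,504,178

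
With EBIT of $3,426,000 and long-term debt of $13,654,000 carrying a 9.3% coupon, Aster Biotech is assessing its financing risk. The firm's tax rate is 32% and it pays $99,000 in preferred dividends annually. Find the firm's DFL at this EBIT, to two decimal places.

Annual interest charges come to $1,269,822.00.
Preferred dividends grossed up pre-tax: $99,000 / (1 − 0.32) = $145,588.24.
DFL = EBIT ÷ [EBIT − I − D_p/(1−t)] = $3,426,000 ÷ [$3,426,000 − $1,269,822.00 − $145,588.24] = $3,426,000 ÷ $2,010,589.76 = 1.7040.

1.70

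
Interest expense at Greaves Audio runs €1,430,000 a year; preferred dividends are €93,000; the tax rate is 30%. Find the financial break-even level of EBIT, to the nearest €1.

€1,562,857

Preferred dividends are paid after tax, so their pre-tax equivalent is €93,000 ÷ (1 − 0.30) = €132,857.14.
EPS = 0 when EBIT covers interest plus the pre-tax preferred burden: €1,430,000 + €132,857.14 = €1,562,857.14.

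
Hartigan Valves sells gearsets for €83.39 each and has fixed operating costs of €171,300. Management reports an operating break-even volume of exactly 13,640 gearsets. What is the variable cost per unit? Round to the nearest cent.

€70.83

At break-even, FC = Q × (P − VC), so P − VC = €171,300 ÷ 13,640 = €12.5587.
Hence VC = price − CM = €83.39 − €12.5587 = €70.83.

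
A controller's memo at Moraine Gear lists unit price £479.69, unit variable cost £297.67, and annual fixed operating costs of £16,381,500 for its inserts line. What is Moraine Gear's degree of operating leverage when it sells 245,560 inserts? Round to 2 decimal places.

Contribution at this volume is 245,560 × £182.02 = £44,696,831.20.
EBIT = £44,696,831.20 − £16,381,500 = £28,315,331.20.
DOL = contribution ÷ EBIT = £44,696,831.20 ÷ £28,315,331.20 = 1.5785.

1.58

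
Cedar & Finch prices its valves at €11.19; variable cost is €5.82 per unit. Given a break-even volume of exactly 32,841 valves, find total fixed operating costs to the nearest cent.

€176,356.17

Unit CM = price − variable cost = €11.19 − €5.82 = €5.37.
Fixed costs = break-even units × CM = 32,841 × €5.37 = €176,356.17.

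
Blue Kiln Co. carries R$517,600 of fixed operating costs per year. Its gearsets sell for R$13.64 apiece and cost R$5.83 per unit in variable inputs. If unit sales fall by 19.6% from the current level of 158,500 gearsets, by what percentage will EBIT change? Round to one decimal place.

-33.7%

Contribution at this volume is 158,500 × R$7.81 = R$1,237,885.00.
EBIT = R$1,237,885.00 − R$517,600 = R$720,285.00.
Degree of operating leverage = R$1,237,885.00 / R$720,285.00 = 1.7186.
So EBIT moves 1.7186 × (-19.6%) = -33.7%.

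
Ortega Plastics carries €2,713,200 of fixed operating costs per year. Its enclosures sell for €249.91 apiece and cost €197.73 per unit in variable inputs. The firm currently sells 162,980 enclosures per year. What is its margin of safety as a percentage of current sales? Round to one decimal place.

Unit CM = price − variable cost = €249.91 − €197.73 = €52.18. Break-even units = €2,713,200 ÷ €52.18 = 51,996.93; break-even revenue = 51,996.93 × €249.91 = €12,994,553.70.
Actual sales revenue = 162,980 × €249.91 = €40,730,331.80.
Margin of safety = (€40,730,331.80 − €12,994,553.70) ÷ €40,730,331.80 = 68.1%.

68.1%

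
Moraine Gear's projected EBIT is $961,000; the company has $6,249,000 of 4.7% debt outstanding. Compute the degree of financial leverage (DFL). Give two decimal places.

1.44

Interest = $293,703.00.
Degree of financial leverage = EBIT / (EBIT − interest) = $961,000 / $667,297.00 = 1.4401.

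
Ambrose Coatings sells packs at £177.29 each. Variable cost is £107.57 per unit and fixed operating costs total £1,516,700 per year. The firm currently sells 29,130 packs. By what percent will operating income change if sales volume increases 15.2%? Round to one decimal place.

Total contribution margin = 29,130 × £69.72 = £2,030,943.60.
Operating income = contribution − fixed costs = £2,030,943.60 − £1,516,700 = £514,243.60.
So DOL = total CM / EBIT = £2,030,943.60 / £514,243.60 = 3.9494.
So EBIT moves 3.9494 × (+15.2%) = +60.0%.

+60.0%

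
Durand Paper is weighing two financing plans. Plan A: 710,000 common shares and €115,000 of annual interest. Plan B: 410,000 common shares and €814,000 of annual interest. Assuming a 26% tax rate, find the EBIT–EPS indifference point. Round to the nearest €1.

At indifference, (EBIT − 115,000)(1 − t)/710,000 = (EBIT − 814,000)(1 − t)/410,000.
The (1 − t) factor cancels: (EBIT − 115,000) × 410,000 = (EBIT − 814,000) × 710,000.
EBIT × (710,000 − 410,000) = 814,000 × 710,000 − 115,000 × 410,000 = 530,790,000,000, so EBIT = 530,790,000,000 ÷ 300,000 = 1,769,300.00.

€1,769,300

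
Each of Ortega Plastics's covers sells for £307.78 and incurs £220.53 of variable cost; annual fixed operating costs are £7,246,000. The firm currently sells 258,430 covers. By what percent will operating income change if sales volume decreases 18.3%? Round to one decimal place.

-27.0%

Total contribution margin = 258,430 × £87.25 = £22,548,017.50.
Operating income = contribution − fixed costs = £22,548,017.50 − £7,246,000 = £15,302,017.50.
DOL = contribution ÷ EBIT = £22,548,017.50 ÷ £15,302,017.50 = 1.4735.
%ΔEBIT = DOL × %ΔSales = 1.4735 × -18.3% = -27.0%.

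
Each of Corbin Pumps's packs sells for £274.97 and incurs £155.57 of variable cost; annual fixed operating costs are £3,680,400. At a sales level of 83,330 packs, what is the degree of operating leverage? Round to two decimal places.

Total contribution margin = 83,330 × £119.40 = £9,949,602.00.
EBIT = £9,949,602.00 − £3,680,400 = £6,269,202.00.
So DOL = total CM / EBIT = £9,949,602.00 / £6,269,202.00 = 1.5871.

1.59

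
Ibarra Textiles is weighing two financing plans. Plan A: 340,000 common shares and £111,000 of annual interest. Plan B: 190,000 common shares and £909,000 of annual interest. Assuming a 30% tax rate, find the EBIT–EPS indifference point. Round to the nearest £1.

At indifference, (EBIT − 111,000)(1 − t)/340,000 = (EBIT − 909,000)(1 − t)/190,000.
Cancelling (1 − t) and cross-multiplying: 190,000·(EBIT − 111,000) = 340,000·(EBIT − 909,000).
Solving, EBIT = (909,000·340,000 − 111,000·190,000) / (340,000 − 190,000) = 287,970,000,000 / 150,000 = 1,919,800.00.

£1,919,800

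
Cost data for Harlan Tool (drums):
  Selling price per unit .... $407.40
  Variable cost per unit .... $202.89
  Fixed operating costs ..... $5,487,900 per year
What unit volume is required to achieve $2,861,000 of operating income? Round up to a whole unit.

40,824 drums

Each unit contributes $407.40 − $202.89 = $204.51.
Required volume = (fixed costs + target profit) ÷ CM = ($5,487,900 + $2,861,000) ÷ $204.51 = 40,823.92, so 40,824 drums.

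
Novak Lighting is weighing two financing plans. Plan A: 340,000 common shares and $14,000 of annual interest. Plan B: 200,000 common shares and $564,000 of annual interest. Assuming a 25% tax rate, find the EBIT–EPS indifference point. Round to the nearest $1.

$1,349,714

Set EPS_A = EPS_B: (EBIT − $14,000)(1 − 0.25) ÷ 340,000 = (EBIT − $564,000)(1 − 0.25) ÷ 200,000.
Cancelling (1 − t) and cross-multiplying: 200,000·(EBIT − 14,000) = 340,000·(EBIT − 564,000).
EBIT × (340,000 − 200,000) = 564,000 × 340,000 − 14,000 × 200,000 = 188,960,000,000, so EBIT = 188,960,000,000 ÷ 140,000 = 1,349,714.29.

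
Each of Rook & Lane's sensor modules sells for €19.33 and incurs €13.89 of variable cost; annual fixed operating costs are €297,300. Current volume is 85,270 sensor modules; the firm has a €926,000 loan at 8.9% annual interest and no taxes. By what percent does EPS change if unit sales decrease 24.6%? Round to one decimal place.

-135.6%

Total contribution margin = 85,270 × €5.44 = €463,868.80.
Subtracting fixed costs: EBIT = €463,868.80 − €297,300 = €166,568.80.
After interest of €82,414.00, pre-tax earnings = €84,154.80.
Degree of combined leverage = contribution ÷ (EBIT − I) = €463,868.80 ÷ €84,154.80 = 5.5121.
EPS therefore changes by 5.5121 × (-24.6%) = -135.6%.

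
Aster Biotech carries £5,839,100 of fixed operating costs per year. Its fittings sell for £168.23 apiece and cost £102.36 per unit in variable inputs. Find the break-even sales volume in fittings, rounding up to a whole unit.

88,646 fittings

Contribution margin per unit = £168.23 − £102.36 = £65.87.
Break-even Q = £5,839,100 / £65.87 = 88,645.82 → 88,646 fittings.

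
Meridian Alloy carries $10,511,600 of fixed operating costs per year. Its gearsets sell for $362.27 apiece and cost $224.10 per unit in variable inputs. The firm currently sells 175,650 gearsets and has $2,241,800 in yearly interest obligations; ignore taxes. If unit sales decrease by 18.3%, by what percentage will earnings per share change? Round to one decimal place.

-38.6%

At 175,650 units, contribution = 175,650 × $138.17 = $24,269,560.50.
Operating income = contribution − fixed costs = $24,269,560.50 − $10,511,600 = $13,757,960.50.
After interest of $2,241,800.00, pre-tax earnings = $11,516,160.50.
Degree of combined leverage = contribution ÷ (EBIT − I) = $24,269,560.50 ÷ $11,516,160.50 = 2.1074.
EPS therefore changes by 2.1074 × (-18.3%) = -38.6%.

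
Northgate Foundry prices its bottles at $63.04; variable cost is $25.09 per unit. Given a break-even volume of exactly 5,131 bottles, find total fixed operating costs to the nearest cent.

Unit CM = price − variable cost = $63.04 − $25.09 = $37.95.
Since BE = FC / CM, FC = 5,131 × $37.95 = $194,721.45.

$194,721.45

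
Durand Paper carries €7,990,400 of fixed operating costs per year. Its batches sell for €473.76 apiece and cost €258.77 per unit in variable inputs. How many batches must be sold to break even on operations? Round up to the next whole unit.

Unit CM = price − variable cost = €473.76 − €258.77 = €214.99.
Units to break even: €7,990,400 ÷ €214.99 = 37,166.38, rounded up to 37,167.

37,167 batches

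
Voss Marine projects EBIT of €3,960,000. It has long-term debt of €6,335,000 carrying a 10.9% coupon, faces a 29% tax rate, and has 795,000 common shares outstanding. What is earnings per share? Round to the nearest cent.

Interest = €690,515.00, so EBT = €3,960,000 − €690,515.00 = €3,269,485.00.
After tax at 29%: net income = €3,269,485.00 × 0.71 = €2,321,334.35.
Per share: €2,321,334.35 / 795,000 shares = €2.92.

€2.92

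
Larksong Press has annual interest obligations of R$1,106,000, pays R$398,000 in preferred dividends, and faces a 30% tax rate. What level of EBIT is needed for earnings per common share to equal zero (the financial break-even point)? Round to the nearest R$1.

Grossing the preferred dividend up to pre-tax terms: R$398,000 / (1 − 0.30) = R$568,571.43.
Financial break-even EBIT = interest + D_p ÷ (1 − t) = R$1,106,000 + R$568,571.43 = R$1,674,571.43.

R$1,674,571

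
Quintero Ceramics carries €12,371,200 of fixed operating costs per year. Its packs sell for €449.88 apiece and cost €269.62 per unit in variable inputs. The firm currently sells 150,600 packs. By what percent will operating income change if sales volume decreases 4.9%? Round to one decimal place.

Contribution at this volume is 150,600 × €180.26 = €27,147,156.00.
EBIT = €27,147,156.00 − €12,371,200 = €14,775,956.00.
DOL = contribution ÷ EBIT = €27,147,156.00 ÷ €14,775,956.00 = 1.8373.
%ΔEBIT = DOL × %ΔSales = 1.8373 × -4.9% = -9.0%.

-9.0%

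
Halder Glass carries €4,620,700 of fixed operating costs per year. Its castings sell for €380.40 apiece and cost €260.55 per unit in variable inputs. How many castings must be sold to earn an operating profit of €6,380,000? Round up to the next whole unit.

Each unit contributes €380.40 − €260.55 = €119.85.
Units = (FC + target) / CM = (€4,620,700 + €6,380,000) / €119.85 = 91,787.23, so 91,788 castings.

91,788 castings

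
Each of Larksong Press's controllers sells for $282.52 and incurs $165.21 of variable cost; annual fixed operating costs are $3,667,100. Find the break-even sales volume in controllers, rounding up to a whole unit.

31,260 controllers

Each unit contributes $282.52 − $165.21 = $117.31.
Break-even volume = fixed costs ÷ CM per unit = $3,667,100 ÷ $117.31 = 31,259.91, so 31,260 controllers.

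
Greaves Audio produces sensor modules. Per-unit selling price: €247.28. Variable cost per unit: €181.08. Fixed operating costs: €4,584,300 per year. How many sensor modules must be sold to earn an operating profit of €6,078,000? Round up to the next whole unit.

161,062 sensor modules

Contribution margin per unit = €247.28 − €181.08 = €66.20.
Need Q such that Q × €66.20 − €4,584,300 = €6,078,000, i.e. Q = €10,662,300 / €66.20 = 161,061.93 → 161,062.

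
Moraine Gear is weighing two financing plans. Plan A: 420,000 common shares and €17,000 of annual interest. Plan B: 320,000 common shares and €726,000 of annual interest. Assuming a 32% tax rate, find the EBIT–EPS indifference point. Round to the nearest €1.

€2,994,800

At indifference, (EBIT − 17,000)(1 − t)/420,000 = (EBIT − 726,000)(1 − t)/320,000.
Cancelling (1 − t) and cross-multiplying: 320,000·(EBIT − 17,000) = 420,000·(EBIT − 726,000).
Solving, EBIT = (726,000·420,000 − 17,000·320,000) / (420,000 − 320,000) = 299,480,000,000 / 100,000 = 2,994,800.00.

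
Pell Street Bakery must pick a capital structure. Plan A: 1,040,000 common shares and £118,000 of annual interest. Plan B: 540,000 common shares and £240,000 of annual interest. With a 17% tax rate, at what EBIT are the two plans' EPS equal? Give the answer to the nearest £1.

£371,760

At indifference, (EBIT − 118,000)(1 − t)/1,040,000 = (EBIT − 240,000)(1 − t)/540,000.
Cancelling (1 − t) and cross-multiplying: 540,000·(EBIT − 118,000) = 1,040,000·(EBIT − 240,000).
EBIT × (1,040,000 − 540,000) = 240,000 × 1,040,000 − 118,000 × 540,000 = 185,880,000,000, so EBIT = 185,880,000,000 ÷ 500,000 = 371,760.00.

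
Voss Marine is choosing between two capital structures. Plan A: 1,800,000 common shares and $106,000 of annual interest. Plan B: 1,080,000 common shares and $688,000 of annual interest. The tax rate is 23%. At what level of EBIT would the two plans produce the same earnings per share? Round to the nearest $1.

Set EPS_A = EPS_B: (EBIT − $106,000)(1 − 0.23) ÷ 1,800,000 = (EBIT − $688,000)(1 − 0.23) ÷ 1,080,000.
The (1 − t) factor cancels: (EBIT − 106,000) × 1,080,000 = (EBIT − 688,000) × 1,800,000.
Solving, EBIT = (688,000·1,800,000 − 106,000·1,080,000) / (1,800,000 − 1,080,000) = 1,123,920,000,000 / 720,000 = 1,561,000.00.

$1,561,000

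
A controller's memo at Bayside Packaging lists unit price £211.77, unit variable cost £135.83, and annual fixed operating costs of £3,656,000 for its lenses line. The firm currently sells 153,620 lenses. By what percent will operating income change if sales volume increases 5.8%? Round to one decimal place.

At 153,620 units, contribution = 153,620 × £75.94 = £11,665,902.80.
Operating income = contribution − fixed costs = £11,665,902.80 − £3,656,000 = £8,009,902.80.
DOL = contribution ÷ EBIT = £11,665,902.80 ÷ £8,009,902.80 = 1.4564.
Operating income changes by 1.4564 × +5.8% = +8.4%.

+8.4%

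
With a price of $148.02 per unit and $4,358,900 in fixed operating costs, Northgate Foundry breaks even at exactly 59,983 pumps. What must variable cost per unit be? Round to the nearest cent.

$75.35

At break-even, FC = Q × (P − VC), so P − VC = $4,358,900 ÷ 59,983 = $72.6689.
Hence VC = price − CM = $148.02 − $72.6689 = $75.35.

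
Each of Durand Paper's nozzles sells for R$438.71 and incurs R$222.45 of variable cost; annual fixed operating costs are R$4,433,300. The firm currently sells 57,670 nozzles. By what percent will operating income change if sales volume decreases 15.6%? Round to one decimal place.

At 57,670 units, contribution = 57,670 × R$216.26 = R$12,471,714.20.
Subtracting fixed costs: EBIT = R$12,471,714.20 − R$4,433,300 = R$8,038,414.20.
So DOL = total CM / EBIT = R$12,471,714.20 / R$8,038,414.20 = 1.5515.
So EBIT moves 1.5515 × (-15.6%) = -24.2%.

-24.2%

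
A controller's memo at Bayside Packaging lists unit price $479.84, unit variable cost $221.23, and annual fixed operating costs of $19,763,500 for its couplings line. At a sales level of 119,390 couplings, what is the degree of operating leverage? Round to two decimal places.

2.78

Contribution at this volume is 119,390 × $258.61 = $30,875,447.90.
EBIT = $30,875,447.90 − $19,763,500 = $11,111,947.90.
DOL = contribution ÷ EBIT = $30,875,447.90 ÷ $11,111,947.90 = 2.7786.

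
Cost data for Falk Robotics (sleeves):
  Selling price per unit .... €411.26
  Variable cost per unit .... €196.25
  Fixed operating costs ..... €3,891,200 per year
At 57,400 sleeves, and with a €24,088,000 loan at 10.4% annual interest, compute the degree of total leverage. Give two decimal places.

2.08

Contribution at this volume is 57,400 × €215.01 = €12,341,574.00.
Subtracting fixed costs: EBIT = €12,341,574.00 − €3,891,200 = €8,450,374.00. Interest = €2,505,152.00.
DOL = €12,341,574.00 ÷ €8,450,374.00 = 1.4605; DFL = €8,450,374.00 ÷ €5,945,222.00 = 1.4214.
Combined leverage = 1.4605 × 1.4214 = 2.0760.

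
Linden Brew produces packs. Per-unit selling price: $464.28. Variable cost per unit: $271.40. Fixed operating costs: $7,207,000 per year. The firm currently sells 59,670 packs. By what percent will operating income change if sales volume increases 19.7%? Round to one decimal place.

+52.7%

Total contribution margin = 59,670 × $192.88 = $11,509,149.60.
EBIT = $11,509,149.60 − $7,207,000 = $4,302,149.60.
Degree of operating leverage = $11,509,149.60 / $4,302,149.60 = 2.6752.
%ΔEBIT = DOL × %ΔSales = 2.6752 × +19.7% = +52.7%.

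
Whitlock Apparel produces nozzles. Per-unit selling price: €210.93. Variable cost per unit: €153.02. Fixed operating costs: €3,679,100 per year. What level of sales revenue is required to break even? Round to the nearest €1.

€13,400,666

CM per unit = €210.93 − €153.02 = €57.91; CM ratio = €57.91 / €210.93 = 0.2745.
Break-even sales = FC ÷ CM ratio = €3,679,100 × €210.93 / €57.91 = €13,400,666.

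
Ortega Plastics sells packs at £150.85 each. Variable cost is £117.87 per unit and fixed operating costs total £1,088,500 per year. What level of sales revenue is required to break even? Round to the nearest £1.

£4,978,782

CM per unit = £150.85 − £117.87 = £32.98; CM ratio = £32.98 / £150.85 = 0.2186.
Break-even sales = FC ÷ CM ratio = £1,088,500 × £150.85 / £32.98 = £4,978,782.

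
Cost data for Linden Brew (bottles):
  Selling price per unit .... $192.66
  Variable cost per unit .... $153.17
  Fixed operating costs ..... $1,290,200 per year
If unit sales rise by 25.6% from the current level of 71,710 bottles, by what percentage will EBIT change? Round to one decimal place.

Total contribution margin = 71,710 × $39.49 = $2,831,827.90.
Subtracting fixed costs: EBIT = $2,831,827.90 − $1,290,200 = $1,541,627.90.
DOL = contribution ÷ EBIT = $2,831,827.90 ÷ $1,541,627.90 = 1.8369.
So EBIT moves 1.8369 × (+25.6%) = +47.0%.

+47.0%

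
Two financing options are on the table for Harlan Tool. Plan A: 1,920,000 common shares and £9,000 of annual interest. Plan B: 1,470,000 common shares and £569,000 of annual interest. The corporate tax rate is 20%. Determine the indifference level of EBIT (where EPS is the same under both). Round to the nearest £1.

£2,398,333

At indifference, (EBIT − 9,000)(1 − t)/1,920,000 = (EBIT − 569,000)(1 − t)/1,470,000.
The (1 − t) factor cancels: (EBIT − 9,000) × 1,470,000 = (EBIT − 569,000) × 1,920,000.
EBIT × (1,920,000 − 1,470,000) = 569,000 × 1,920,000 − 9,000 × 1,470,000 = 1,079,250,000,000, so EBIT = 1,079,250,000,000 ÷ 450,000 = 2,398,333.33.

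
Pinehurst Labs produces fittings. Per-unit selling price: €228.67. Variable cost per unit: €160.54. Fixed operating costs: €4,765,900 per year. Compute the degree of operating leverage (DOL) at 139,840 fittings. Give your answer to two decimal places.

2.00

Contribution at this volume is 139,840 × €68.13 = €9,527,299.20.
Operating income = contribution − fixed costs = €9,527,299.20 − €4,765,900 = €4,761,399.20.
DOL = contribution ÷ EBIT = €9,527,299.20 ÷ €4,761,399.20 = 2.0009.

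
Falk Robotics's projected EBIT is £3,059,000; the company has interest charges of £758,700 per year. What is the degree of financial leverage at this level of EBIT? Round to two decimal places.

1.33

Interest = £758,700.00.
DFL = EBIT ÷ (EBIT − I) = £3,059,000 ÷ (£3,059,000 − £758,700.00) = £3,059,000 ÷ £2,300,300.00 = 1.3298.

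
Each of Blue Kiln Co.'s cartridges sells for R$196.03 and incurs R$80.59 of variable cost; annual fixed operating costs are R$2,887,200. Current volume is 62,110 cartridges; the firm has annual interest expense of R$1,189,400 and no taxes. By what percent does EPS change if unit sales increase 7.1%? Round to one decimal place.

At 62,110 units, contribution = 62,110 × R$115.44 = R$7,169,978.40.
EBIT = R$7,169,978.40 − R$2,887,200 = R$4,282,778.40.
After interest of R$1,189,400.00, pre-tax earnings = R$3,093,378.40.
Degree of combined leverage = contribution ÷ (EBIT − I) = R$7,169,978.40 ÷ R$3,093,378.40 = 2.3178.
%ΔEPS = DCL × %ΔSales = 2.3178 × +7.1% = +16.5%.

+16.5%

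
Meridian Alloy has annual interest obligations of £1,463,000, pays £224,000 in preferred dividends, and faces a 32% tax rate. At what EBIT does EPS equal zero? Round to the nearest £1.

Preferred dividends are paid after tax, so their pre-tax equivalent is £224,000 ÷ (1 − 0.32) = £329,411.76.
Financial break-even EBIT = interest + D_p ÷ (1 − t) = £1,463,000 + £329,411.76 = £1,792,411.76.

£1,792,412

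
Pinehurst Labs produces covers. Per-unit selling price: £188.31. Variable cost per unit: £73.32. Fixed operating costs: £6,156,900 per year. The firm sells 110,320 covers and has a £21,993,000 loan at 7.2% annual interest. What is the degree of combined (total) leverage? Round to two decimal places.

At 110,320 units, contribution = 110,320 × £114.99 = £12,685,696.80.
Operating income = contribution − fixed costs = £12,685,696.80 − £6,156,900 = £6,528,796.80. Interest = £1,583,496.00.
DOL = £12,685,696.80 ÷ £6,528,796.80 = 1.9430; DFL = £6,528,796.80 ÷ £4,945,300.80 = 1.3202.
Combined leverage = 1.9430 × 1.3202 = 2.5651.

2.57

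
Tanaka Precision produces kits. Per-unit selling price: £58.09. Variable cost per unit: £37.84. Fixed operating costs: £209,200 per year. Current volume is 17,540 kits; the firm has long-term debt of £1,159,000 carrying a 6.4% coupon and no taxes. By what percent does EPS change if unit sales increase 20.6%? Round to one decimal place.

Contribution at this volume is 17,540 × £20.25 = £355,185.00.
Operating income = contribution − fixed costs = £355,185.00 − £209,200 = £145,985.00.
After interest of £74,176.00, pre-tax earnings = £71,809.00.
Degree of combined leverage = contribution ÷ (EBIT − I) = £355,185.00 ÷ £71,809.00 = 4.9462.
%ΔEPS = DCL × %ΔSales = 4.9462 × +20.6% = +101.9%.

+101.9%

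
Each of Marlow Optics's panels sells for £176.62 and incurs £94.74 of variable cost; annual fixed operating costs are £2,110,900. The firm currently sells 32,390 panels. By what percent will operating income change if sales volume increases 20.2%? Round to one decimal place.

Total contribution margin = 32,390 × £81.88 = £2,652,093.20.
EBIT = £2,652,093.20 − £2,110,900 = £541,193.20.
Degree of operating leverage = £2,652,093.20 / £541,193.20 = 4.9005.
So EBIT moves 4.9005 × (+20.2%) = +99.0%.

+99.0%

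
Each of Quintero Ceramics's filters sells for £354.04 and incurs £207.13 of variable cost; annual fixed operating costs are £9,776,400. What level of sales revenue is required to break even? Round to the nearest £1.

£23,560,252

Contribution margin per unit = £354.04 − £207.13 = £146.91, a CM ratio of £146.91 ÷ £354.04 = 0.4150.
Break-even sales = FC ÷ CM ratio = £9,776,400 × £354.04 / £146.91 = £23,560,252.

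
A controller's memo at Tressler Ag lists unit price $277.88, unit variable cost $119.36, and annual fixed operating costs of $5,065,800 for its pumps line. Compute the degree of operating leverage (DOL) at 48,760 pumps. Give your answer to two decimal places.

Contribution at this volume is 48,760 × $158.52 = $7,729,435.20.
Subtracting fixed costs: EBIT = $7,729,435.20 − $5,065,800 = $2,663,635.20.
DOL = contribution ÷ EBIT = $7,729,435.20 ÷ $2,663,635.20 = 2.9018.

2.90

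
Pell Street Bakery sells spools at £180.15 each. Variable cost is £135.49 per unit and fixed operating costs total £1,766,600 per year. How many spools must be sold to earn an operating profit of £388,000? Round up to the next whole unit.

48,245 spools

Contribution margin per unit = £180.15 − £135.49 = £44.66.
Need Q such that Q × £44.66 − £1,766,600 = £388,000, i.e. Q = £2,154,600 / £44.66 = 48,244.51 → 48,245.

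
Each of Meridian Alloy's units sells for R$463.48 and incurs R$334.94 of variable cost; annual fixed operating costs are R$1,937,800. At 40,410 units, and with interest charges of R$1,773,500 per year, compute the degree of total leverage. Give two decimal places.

At 40,410 units, contribution = 40,410 × R$128.54 = R$5,194,301.40.
EBIT = R$5,194,301.40 − R$1,937,800 = R$3,256,501.40. Interest = R$1,773,500.00, so EBIT − I = R$1,483,001.40.
DCL = contribution ÷ (EBIT − I) = R$5,194,301.40 ÷ R$1,483,001.40 = 3.5026.

3.50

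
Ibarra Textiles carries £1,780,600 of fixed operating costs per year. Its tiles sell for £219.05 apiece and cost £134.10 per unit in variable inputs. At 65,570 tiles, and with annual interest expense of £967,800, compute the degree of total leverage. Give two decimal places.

1.97

Contribution at this volume is 65,570 × £84.95 = £5,570,171.50.
Operating income = contribution − fixed costs = £5,570,171.50 − £1,780,600 = £3,789,571.50. Interest = £967,800.00, so EBIT − I = £2,821,771.50.
DCL = contribution ÷ (EBIT − I) = £5,570,171.50 ÷ £2,821,771.50 = 1.9740.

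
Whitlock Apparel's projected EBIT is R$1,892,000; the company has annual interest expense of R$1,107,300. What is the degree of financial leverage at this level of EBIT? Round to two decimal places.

Interest = R$1,107,300.00.
DFL = EBIT ÷ (EBIT − I) = R$1,892,000 ÷ (R$1,892,000 − R$1,107,300.00) = R$1,892,000 ÷ R$784,700.00 = 2.4111.

2.41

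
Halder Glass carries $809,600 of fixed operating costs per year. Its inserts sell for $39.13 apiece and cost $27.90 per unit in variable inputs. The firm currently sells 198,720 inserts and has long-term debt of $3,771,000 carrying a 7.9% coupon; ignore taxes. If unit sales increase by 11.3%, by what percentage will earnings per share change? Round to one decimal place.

Total contribution margin = 198,720 × $11.23 = $2,231,625.60.
EBIT = $2,231,625.60 − $809,600 = $1,422,025.60.
After interest of $297,909.00, pre-tax earnings = $1,124,116.60.
Degree of combined leverage = contribution ÷ (EBIT − I) = $2,231,625.60 ÷ $1,124,116.60 = 1.9852.
%ΔEPS = DCL × %ΔSales = 1.9852 × +11.3% = +22.4%.

+22.4%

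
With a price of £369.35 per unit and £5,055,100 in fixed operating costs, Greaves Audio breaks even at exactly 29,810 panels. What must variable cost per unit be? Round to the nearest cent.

£199.77

At break-even, FC = Q × (P − VC), so P − VC = £5,055,100 ÷ 29,810 = £169.5773.
Variable cost per unit = £369.35 − £169.5773 = £199.77.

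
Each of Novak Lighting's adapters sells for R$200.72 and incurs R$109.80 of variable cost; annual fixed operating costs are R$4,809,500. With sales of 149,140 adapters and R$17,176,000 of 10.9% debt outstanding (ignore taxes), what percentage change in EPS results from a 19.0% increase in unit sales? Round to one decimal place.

+37.5%

At 149,140 units, contribution = 149,140 × R$90.92 = R$13,559,808.80.
Operating income = contribution − fixed costs = R$13,559,808.80 − R$4,809,500 = R$8,750,308.80.
Interest = R$1,872,184.00, so EBIT − I = R$6,878,124.80.
DCL = total CM / (EBIT − I) = R$13,559,808.80 / R$6,878,124.80 = 1.9714.
%ΔEPS = DCL × %ΔSales = 1.9714 × +19.0% = +37.5%.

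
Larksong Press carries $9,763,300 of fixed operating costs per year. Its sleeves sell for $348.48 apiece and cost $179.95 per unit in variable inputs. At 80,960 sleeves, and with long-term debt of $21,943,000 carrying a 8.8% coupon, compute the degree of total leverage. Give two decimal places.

7.00

Contribution at this volume is 80,960 × $168.53 = $13,644,188.80.
Subtracting fixed costs: EBIT = $13,644,188.80 − $9,763,300 = $3,880,888.80. Interest = $1,930,984.00, so EBIT − I = $1,949,904.80.
Degree of total leverage = total CM / (EBIT − interest) = $13,644,188.80 / $1,949,904.80 = 6.9974.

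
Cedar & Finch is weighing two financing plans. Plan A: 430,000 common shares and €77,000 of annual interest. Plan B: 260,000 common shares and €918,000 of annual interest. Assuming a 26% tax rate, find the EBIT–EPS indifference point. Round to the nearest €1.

€2,204,235

At indifference, (EBIT − 77,000)(1 − t)/430,000 = (EBIT − 918,000)(1 − t)/260,000.
Cancelling (1 − t) and cross-multiplying: 260,000·(EBIT − 77,000) = 430,000·(EBIT − 918,000).
EBIT × (430,000 − 260,000) = 918,000 × 430,000 − 77,000 × 260,000 = 374,720,000,000, so EBIT = 374,720,000,000 ÷ 170,000 = 2,204,235.29.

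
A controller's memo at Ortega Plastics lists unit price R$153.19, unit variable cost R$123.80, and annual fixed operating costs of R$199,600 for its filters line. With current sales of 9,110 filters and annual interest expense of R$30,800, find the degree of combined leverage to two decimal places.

7.17

Total contribution margin = 9,110 × R$29.39 = R$267,742.90.
Subtracting fixed costs: EBIT = R$267,742.90 − R$199,600 = R$68,142.90. Interest = R$30,800.00, so EBIT − I = R$37,342.90.
Degree of total leverage = total CM / (EBIT − interest) = R$267,742.90 / R$37,342.90 = 7.1698.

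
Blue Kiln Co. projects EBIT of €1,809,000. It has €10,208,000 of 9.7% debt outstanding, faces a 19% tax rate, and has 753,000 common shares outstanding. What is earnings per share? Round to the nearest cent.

Pre-tax income = €1,809,000 − €990,176.00 = €818,824.00.
After tax at 19%: net income = €818,824.00 × 0.81 = €663,247.44.
EPS = €663,247.44 ÷ 753,000 = €0.88.

€0.88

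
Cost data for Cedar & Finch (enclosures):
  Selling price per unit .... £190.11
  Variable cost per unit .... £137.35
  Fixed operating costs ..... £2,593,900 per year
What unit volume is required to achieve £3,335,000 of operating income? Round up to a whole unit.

112,375 enclosures

Unit CM = price − variable cost = £190.11 − £137.35 = £52.76.
Required volume = (fixed costs + target profit) ÷ CM = (£2,593,900 + £3,335,000) ÷ £52.76 = 112,374.91, so 112,375 enclosures.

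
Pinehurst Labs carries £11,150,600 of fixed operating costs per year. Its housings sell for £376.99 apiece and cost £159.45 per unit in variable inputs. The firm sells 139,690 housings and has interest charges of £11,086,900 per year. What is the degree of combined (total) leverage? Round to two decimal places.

Contribution at this volume is 139,690 × £217.54 = £30,388,162.60.
EBIT = £30,388,162.60 − £11,150,600 = £19,237,562.60. Interest = £11,086,900.00, so EBIT − I = £8,150,662.60.
Degree of total leverage = total CM / (EBIT − interest) = £30,388,162.60 / £8,150,662.60 = 3.7283.

3.73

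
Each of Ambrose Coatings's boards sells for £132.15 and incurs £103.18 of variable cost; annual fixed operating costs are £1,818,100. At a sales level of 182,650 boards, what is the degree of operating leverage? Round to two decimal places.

1.52

At 182,650 units, contribution = 182,650 × £28.97 = £5,291,370.50.
Subtracting fixed costs: EBIT = £5,291,370.50 − £1,818,100 = £3,473,270.50.
DOL = contribution ÷ EBIT = £5,291,370.50 ÷ £3,473,270.50 = 1.5235.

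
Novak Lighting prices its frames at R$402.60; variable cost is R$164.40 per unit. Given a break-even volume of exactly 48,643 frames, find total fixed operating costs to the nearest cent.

R$11,586,762.60

Unit CM = price − variable cost = R$402.60 − R$164.40 = R$238.20.
Fixed costs = break-even units × CM = 48,643 × R$238.20 = R$11,586,762.60.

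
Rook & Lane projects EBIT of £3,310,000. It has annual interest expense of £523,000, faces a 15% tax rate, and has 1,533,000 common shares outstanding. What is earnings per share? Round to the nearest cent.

£1.55

Pre-tax income = £3,310,000 − £523,000.00 = £2,787,000.00.
After tax at 15%: net income = £2,787,000.00 × 0.85 = £2,368,950.00.
EPS = £2,368,950.00 ÷ 1,533,000 = £1.55.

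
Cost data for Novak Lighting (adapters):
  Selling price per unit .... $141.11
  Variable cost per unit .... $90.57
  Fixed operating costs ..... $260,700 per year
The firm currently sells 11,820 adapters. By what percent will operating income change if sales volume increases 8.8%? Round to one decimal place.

+15.6%

At 11,820 units, contribution = 11,820 × $50.54 = $597,382.80.
Operating income = contribution − fixed costs = $597,382.80 − $260,700 = $336,682.80.
Degree of operating leverage = $597,382.80 / $336,682.80 = 1.7743.
%ΔEBIT = DOL × %ΔSales = 1.7743 × +8.8% = +15.6%.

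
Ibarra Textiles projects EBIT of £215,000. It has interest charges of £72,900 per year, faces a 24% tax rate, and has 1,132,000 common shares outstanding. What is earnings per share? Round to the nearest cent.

Interest = £72,900.00, so EBT = £215,000 − £72,900.00 = £142,100.00.
Net income = £142,100.00 × (1 − 0.24) = £107,996.00.
EPS = £107,996.00 ÷ 1,132,000 = £0.10.

£0.10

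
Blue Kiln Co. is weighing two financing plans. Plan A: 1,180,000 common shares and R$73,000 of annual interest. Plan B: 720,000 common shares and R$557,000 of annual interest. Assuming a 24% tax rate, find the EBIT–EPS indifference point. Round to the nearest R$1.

At indifference, (EBIT − 73,000)(1 − t)/1,180,000 = (EBIT − 557,000)(1 − t)/720,000.
Cancelling (1 − t) and cross-multiplying: 720,000·(EBIT − 73,000) = 1,180,000·(EBIT − 557,000).
EBIT × (1,180,000 − 720,000) = 557,000 × 1,180,000 − 73,000 × 720,000 = 604,700,000,000, so EBIT = 604,700,000,000 ÷ 460,000 = 1,314,565.22.

R$1,314,565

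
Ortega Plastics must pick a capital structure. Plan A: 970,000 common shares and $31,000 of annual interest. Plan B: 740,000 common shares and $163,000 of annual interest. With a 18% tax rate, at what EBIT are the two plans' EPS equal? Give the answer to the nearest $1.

$587,696

At indifference, (EBIT − 31,000)(1 − t)/970,000 = (EBIT − 163,000)(1 − t)/740,000.
The (1 − t) factor cancels: (EBIT − 31,000) × 740,000 = (EBIT − 163,000) × 970,000.
Solving, EBIT = (163,000·970,000 − 31,000·740,000) / (970,000 − 740,000) = 135,170,000,000 / 230,000 = 587,695.65.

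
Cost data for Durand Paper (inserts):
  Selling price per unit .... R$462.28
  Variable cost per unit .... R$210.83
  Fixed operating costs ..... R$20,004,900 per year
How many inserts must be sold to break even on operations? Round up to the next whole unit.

79,559 inserts

Unit CM = price − variable cost = R$462.28 − R$210.83 = R$251.45.
Units to break even: R$20,004,900 ÷ R$251.45 = 79,558.16, rounded up to 79,559.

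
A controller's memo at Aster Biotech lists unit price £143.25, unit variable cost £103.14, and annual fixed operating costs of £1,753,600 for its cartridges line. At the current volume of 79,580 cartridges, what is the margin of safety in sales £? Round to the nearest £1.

Unit CM = price − variable cost = £143.25 − £103.14 = £40.11. Break-even units = £1,753,600 ÷ £40.11 = 43,719.77; break-even revenue = 43,719.77 × £143.25 = £6,262,857.14.
Current sales = 79,580 × £143.25 = £11,399,835.00.
Margin of safety = £11,399,835.00 − £6,262,857.14 = £5,136,978.

£5,136,978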